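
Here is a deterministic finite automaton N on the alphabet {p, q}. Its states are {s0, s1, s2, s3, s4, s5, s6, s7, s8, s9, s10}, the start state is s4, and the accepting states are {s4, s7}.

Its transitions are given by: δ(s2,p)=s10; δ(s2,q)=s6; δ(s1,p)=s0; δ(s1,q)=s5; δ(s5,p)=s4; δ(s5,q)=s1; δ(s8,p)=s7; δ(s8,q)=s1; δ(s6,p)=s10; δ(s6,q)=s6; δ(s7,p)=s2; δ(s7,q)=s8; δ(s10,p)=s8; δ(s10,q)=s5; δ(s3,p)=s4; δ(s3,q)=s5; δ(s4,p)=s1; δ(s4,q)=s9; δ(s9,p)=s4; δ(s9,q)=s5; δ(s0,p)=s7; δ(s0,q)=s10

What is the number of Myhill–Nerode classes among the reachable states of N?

Reachable states from the start: {s0,s1,s2,s4,s5,s6,s7,s8,s9,s10}. Unreachable: {s3} — drop them.
Initial partition by acceptance: {s4,s7} | {s0,s1,s2,s5,s6,s8,s9,s10}.
Refine {s0,s1,s2,s5,s6,s8,s9,s10} on symbol p: members go to different blocks, giving {s0,s5,s8,s9} and {s1,s2,s6,s10}.
On input q, block {s0,s5,s8,s9} splits into {s0,s5,s8} and {s9}.
On input q, block {s4,s7} splits into {s4} and {s7}.
Split {s0,s5,s8} by δ(·,p) → {s0,s8} and {s5}.
Split {s1,s2,s6,s10} by δ(·,p) → {s1,s10} and {s2,s6}.
Stable partition: {s4} | {s0,s8} | {s1,s10} | {s9} | {s7} | {s5} | {s2,s6} — 7 equivalence classes.

7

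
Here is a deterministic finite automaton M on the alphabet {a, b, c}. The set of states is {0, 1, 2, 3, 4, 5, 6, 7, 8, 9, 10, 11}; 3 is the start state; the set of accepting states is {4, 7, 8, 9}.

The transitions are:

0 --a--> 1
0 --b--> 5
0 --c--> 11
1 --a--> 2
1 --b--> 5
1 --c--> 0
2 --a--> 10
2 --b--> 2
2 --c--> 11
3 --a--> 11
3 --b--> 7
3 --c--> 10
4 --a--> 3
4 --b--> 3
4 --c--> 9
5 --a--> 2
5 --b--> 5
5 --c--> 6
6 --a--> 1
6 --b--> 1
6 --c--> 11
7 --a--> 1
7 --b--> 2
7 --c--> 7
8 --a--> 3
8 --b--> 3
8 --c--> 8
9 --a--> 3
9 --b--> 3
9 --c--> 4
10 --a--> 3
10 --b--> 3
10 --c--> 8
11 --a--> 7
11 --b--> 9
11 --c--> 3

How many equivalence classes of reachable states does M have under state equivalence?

8

All states are reachable from the start state.
Initial partition by acceptance: {4,7,8,9} | {0,1,2,3,5,6,10,11}.
Refine {0,1,2,3,5,6,10,11} on symbol a: members go to different blocks, giving {0,1,2,3,5,6,10} and {11}.
Split {0,1,2,3,5,6,10} by δ(·,a) → {0,1,2,5,6,10} and {3}.
Split {4,7,8,9} by δ(·,a) → {4,8,9} and {7}.
Split {0,1,2,5,6,10} by δ(·,a) → {0,1,2,5,6} and {10}.
Refine {0,1,2,5,6} on symbol a: members go to different blocks, giving {0,1,5,6} and {2}.
Split {0,1,5,6} by δ(·,a) → {0,6} and {1,5}.
The partition is now stable with 8 blocks: {4,8,9} | {0,6} | {11} | {3} | {7} | {10} | {2} | {1,5}.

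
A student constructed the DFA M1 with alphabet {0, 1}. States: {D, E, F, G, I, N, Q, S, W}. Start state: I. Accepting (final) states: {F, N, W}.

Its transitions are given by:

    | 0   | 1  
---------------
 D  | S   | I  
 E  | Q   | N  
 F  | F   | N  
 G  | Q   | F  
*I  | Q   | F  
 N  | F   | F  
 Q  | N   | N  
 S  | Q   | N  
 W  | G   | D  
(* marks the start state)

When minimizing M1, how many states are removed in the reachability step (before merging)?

5

Starting at I and following transitions, the reachable set is {F, I, N, Q}. That leaves D, E, G, S, W unreachable — 5 in total.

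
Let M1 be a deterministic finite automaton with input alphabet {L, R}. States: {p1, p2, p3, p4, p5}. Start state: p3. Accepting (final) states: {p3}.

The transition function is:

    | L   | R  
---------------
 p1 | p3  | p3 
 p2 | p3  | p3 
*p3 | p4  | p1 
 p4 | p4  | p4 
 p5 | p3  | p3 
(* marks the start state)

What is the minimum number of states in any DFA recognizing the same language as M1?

Reachable states from the start: {p1,p3,p4}. Unreachable: {p2,p5} — drop them.
Start with accepting vs non-accepting: {p3} | {p1,p4}.
Refine {p1,p4} on symbol L: members go to different blocks, giving {p1} and {p4}.
The partition is now stable with 3 blocks: {p3} | {p1} | {p4}.

3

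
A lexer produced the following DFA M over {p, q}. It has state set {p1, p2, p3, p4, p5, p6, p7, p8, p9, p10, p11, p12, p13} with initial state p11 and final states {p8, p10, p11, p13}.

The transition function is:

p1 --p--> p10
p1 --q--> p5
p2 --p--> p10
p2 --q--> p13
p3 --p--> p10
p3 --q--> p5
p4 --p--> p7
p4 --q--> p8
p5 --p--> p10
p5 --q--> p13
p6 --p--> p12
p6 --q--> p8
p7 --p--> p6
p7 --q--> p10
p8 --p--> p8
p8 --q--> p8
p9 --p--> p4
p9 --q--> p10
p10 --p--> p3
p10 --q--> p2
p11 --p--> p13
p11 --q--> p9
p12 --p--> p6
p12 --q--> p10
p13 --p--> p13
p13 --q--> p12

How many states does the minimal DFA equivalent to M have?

7

First remove the unreachable states {p1}; 12 states remain.
P0 = {p8,p10,p11,p13} | {p2,p3,p4,p5,p6,p7,p9,p12}.
On input p, block {p8,p10,p11,p13} splits into {p8,p11,p13} and {p10}.
On input q, block {p8,p11,p13} splits into {p11,p13} and {p8}.
On input p, block {p2,p3,p4,p5,p6,p7,p9,p12} splits into {p4,p6,p7,p9,p12} and {p2,p3,p5}.
Refine {p4,p6,p7,p9,p12} on symbol q: members go to different blocks, giving {p7,p9,p12} and {p4,p6}.
Split {p2,p3,p5} by δ(·,q) → {p2,p5} and {p3}.
Stable partition: {p11,p13} | {p7,p9,p12} | {p10} | {p8} | {p2,p5} | {p4,p6} | {p3} — 7 equivalence classes.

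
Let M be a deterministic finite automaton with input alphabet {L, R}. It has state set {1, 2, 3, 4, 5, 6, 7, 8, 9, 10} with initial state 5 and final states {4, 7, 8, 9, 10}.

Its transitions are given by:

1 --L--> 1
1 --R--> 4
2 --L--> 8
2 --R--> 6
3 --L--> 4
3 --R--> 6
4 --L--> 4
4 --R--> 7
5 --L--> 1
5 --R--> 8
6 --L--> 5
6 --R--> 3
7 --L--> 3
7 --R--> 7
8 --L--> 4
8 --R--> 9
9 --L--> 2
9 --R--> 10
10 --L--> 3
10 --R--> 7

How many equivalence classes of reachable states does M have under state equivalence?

All states are reachable from the start state.
P0 = {4,7,8,9,10} | {1,2,3,5,6}.
Split {4,7,8,9,10} by δ(·,L) → {7,9,10} and {4,8}.
Split {1,2,3,5,6} by δ(·,L) → {1,5,6} and {2,3}.
Split {1,5,6} by δ(·,R) → {1,5} and {6}.
No further refinement is possible. Final partition (5 blocks): {7,9,10} | {1,5} | {4,8} | {2,3} | {6}.

5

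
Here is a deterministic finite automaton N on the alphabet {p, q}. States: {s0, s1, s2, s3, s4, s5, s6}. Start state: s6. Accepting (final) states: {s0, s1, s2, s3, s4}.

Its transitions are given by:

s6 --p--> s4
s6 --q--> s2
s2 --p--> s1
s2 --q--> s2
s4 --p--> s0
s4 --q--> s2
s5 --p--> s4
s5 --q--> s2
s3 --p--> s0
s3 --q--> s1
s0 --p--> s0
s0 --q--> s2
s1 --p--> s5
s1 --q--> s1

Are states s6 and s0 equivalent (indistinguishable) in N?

No

First remove the unreachable states {s3}; 6 states remain.
Initial partition by acceptance: {s0,s1,s2,s4} | {s5,s6}.
Refine {s0,s1,s2,s4} on symbol p: members go to different blocks, giving {s0,s2,s4} and {s1}.
Split {s0,s2,s4} by δ(·,p) → {s0,s4} and {s2}.
No further refinement is possible. Final partition (4 blocks): {s0,s4} | {s5,s6} | {s1} | {s2}.
s6 and s0 end up in different blocks, so they are distinguishable. For instance, the string 'ε' is accepted from only s0.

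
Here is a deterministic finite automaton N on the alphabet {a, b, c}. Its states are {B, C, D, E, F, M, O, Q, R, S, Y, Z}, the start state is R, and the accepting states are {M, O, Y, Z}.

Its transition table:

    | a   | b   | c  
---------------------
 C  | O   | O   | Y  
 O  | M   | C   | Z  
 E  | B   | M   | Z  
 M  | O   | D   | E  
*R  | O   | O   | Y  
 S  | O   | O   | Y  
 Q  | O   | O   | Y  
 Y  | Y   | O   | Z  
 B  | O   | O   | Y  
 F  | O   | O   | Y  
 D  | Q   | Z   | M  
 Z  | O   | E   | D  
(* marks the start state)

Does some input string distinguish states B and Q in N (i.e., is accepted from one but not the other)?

No

States {F,S} cannot be reached from the start state, so discard them.
Initial partition by acceptance: {M,O,Y,Z} | {B,C,D,E,Q,R}.
Split {M,O,Y,Z} by δ(·,b) → {M,O,Z} and {Y}.
Refine {M,O,Z} on symbol c: members go to different blocks, giving {M,Z} and {O}.
Refine {B,C,D,E,Q,R} on symbol a: members go to different blocks, giving {B,C,Q,R} and {D,E}.
Stable partition: {M,Z} | {B,C,Q,R} | {Y} | {O} | {D,E} — 5 equivalence classes.
B and Q lie in the same block of the stable partition, so they are equivalent — no string distinguishes them.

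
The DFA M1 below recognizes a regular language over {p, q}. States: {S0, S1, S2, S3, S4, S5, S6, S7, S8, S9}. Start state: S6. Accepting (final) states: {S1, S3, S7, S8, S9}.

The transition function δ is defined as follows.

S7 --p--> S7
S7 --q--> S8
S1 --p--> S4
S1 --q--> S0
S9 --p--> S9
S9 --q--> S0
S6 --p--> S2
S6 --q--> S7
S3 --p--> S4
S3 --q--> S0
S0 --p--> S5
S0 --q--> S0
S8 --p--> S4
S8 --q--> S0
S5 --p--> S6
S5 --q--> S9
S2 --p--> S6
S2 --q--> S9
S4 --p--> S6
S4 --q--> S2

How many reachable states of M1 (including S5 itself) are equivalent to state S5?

First remove the unreachable states {S1,S3}; 8 states remain.
P0 = {S7,S8,S9} | {S0,S2,S4,S5,S6}.
Refine {S7,S8,S9} on symbol p: members go to different blocks, giving {S7,S9} and {S8}.
Split {S7,S9} by δ(·,q) → {S7} and {S9}.
Refine {S0,S2,S4,S5,S6} on symbol q: members go to different blocks, giving {S0,S4} and {S2,S5} and {S6}.
Split {S0,S4} by δ(·,p) → {S0} and {S4}.
No further refinement is possible. Final partition (7 blocks): {S7} | {S0} | {S8} | {S9} | {S2,S5} | {S6} | {S4}.
State S5 belongs to the block {S2,S5}, which has 2 states.

2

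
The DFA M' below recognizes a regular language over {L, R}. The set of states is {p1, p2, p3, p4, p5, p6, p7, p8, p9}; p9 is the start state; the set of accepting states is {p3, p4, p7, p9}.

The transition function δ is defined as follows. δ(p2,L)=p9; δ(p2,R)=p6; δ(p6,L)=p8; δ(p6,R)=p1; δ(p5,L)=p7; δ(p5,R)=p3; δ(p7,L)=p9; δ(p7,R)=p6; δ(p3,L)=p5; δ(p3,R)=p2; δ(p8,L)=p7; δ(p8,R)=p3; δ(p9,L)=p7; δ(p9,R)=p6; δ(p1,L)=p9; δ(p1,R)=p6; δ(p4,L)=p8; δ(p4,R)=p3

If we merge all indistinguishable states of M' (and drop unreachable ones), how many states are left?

5

First remove the unreachable states {p4}; 8 states remain.
Start with accepting vs non-accepting: {p3,p7,p9} | {p1,p2,p5,p6,p8}.
Split {p3,p7,p9} by δ(·,L) → {p7,p9} and {p3}.
Refine {p1,p2,p5,p6,p8} on symbol L: members go to different blocks, giving {p1,p2,p5,p8} and {p6}.
Split {p1,p2,p5,p8} by δ(·,R) → {p1,p2} and {p5,p8}.
Stable partition: {p7,p9} | {p1,p2} | {p3} | {p6} | {p5,p8} — 5 equivalence classes.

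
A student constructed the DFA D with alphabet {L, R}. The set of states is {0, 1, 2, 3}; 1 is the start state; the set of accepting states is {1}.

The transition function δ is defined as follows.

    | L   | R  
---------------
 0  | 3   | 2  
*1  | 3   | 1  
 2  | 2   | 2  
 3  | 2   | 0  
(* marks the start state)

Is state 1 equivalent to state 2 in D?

P0 = {1} | {0,2,3}.
Stable partition: {1} | {0,2,3} — 2 equivalence classes.
1 and 2 end up in different blocks, so they are distinguishable. For instance, the string 'ε' is accepted from only 1.

No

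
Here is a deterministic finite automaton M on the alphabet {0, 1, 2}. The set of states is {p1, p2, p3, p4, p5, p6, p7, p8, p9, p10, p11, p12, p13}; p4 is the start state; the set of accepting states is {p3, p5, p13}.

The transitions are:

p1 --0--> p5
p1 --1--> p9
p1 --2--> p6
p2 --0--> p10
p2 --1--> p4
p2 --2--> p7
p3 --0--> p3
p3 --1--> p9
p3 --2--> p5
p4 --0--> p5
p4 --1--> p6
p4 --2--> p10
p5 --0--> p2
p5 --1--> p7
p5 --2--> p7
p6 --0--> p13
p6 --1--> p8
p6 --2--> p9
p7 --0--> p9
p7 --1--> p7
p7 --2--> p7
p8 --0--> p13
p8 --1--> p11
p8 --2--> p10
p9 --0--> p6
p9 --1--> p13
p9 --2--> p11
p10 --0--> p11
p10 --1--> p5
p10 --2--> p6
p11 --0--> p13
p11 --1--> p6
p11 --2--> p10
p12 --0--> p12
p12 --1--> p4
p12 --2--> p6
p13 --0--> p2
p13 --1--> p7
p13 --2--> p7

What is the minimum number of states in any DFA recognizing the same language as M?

5

First remove the unreachable states {p1,p3,p12}; 10 states remain.
Start with accepting vs non-accepting: {p5,p13} | {p2,p4,p6,p7,p8,p9,p10,p11}.
Refine {p2,p4,p6,p7,p8,p9,p10,p11} on symbol 0: members go to different blocks, giving {p2,p7,p9,p10} and {p4,p6,p8,p11}.
Split {p2,p7,p9,p10} by δ(·,0) → {p2,p7} and {p9,p10}.
Split {p2,p7} by δ(·,1) → {p2} and {p7}.
No further refinement is possible. Final partition (5 blocks): {p5,p13} | {p2} | {p4,p6,p8,p11} | {p9,p10} | {p7}.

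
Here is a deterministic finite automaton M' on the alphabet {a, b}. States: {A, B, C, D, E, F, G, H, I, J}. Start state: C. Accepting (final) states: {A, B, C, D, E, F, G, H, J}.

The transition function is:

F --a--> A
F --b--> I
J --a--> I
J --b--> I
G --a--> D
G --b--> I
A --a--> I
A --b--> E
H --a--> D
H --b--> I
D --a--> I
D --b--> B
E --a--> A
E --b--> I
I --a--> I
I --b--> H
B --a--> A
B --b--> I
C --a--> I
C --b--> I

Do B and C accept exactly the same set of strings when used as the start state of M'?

First remove the unreachable states {F,G,J}; 7 states remain.
Start with accepting vs non-accepting: {A,B,C,D,E,H} | {I}.
On input a, block {A,B,C,D,E,H} splits into {A,C,D} and {B,E,H}.
Refine {A,C,D} on symbol b: members go to different blocks, giving {A,D} and {C}.
Stable partition: {A,D} | {I} | {B,E,H} | {C} — 4 equivalence classes.
B and C end up in different blocks, so they are distinguishable. For instance, the string 'a' is accepted from only B.

No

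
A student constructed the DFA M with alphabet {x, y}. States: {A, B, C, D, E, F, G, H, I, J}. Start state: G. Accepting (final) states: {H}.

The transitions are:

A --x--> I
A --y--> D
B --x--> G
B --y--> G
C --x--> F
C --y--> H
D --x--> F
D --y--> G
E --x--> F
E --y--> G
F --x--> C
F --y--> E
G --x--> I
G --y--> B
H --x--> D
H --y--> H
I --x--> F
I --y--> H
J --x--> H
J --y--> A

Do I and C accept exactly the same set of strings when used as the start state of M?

Yes

First remove the unreachable states {A,J}; 8 states remain.
P0 = {H} | {B,C,D,E,F,G,I}.
On input y, block {B,C,D,E,F,G,I} splits into {B,D,E,F,G} and {C,I}.
Refine {B,D,E,F,G} on symbol x: members go to different blocks, giving {B,D,E} and {F,G}.
Stable partition: {H} | {B,D,E} | {C,I} | {F,G} — 4 equivalence classes.
I and C lie in the same block of the stable partition, so they are equivalent — no string distinguishes them.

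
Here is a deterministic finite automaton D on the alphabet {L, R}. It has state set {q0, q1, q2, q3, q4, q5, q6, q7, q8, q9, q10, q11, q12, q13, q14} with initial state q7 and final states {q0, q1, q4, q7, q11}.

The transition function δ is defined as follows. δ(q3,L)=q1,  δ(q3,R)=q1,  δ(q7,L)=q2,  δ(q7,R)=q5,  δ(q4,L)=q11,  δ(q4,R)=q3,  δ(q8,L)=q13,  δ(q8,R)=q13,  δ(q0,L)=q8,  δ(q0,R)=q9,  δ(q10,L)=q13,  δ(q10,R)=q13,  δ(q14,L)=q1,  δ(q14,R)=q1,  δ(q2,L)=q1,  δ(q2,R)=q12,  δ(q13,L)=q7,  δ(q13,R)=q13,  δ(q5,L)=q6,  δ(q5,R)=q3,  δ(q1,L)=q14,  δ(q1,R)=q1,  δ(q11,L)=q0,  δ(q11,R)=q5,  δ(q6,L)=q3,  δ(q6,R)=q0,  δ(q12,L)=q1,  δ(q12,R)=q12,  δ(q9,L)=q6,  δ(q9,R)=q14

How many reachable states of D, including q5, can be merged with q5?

First remove the unreachable states {q4,q10,q11}; 12 states remain.
Initial partition by acceptance: {q0,q1,q7} | {q2,q3,q5,q6,q8,q9,q12,q13,q14}.
Refine {q0,q1,q7} on symbol R: members go to different blocks, giving {q0,q7} and {q1}.
Refine {q2,q3,q5,q6,q8,q9,q12,q13,q14} on symbol L: members go to different blocks, giving {q2,q3,q12,q14} and {q5,q6,q8,q9} and {q13}.
Refine {q0,q7} on symbol L: members go to different blocks, giving {q0} and {q7}.
Split {q2,q3,q12,q14} by δ(·,R) → {q2,q12} and {q3,q14}.
Split {q5,q6,q8,q9} by δ(·,L) → {q5,q9} and {q6} and {q8}.
Stable partition: {q0} | {q2,q12} | {q1} | {q5,q9} | {q13} | {q7} | {q3,q14} | {q6} | {q8} — 9 equivalence classes.
The equivalence class containing q5 is {q5,q9}, of size 2.

2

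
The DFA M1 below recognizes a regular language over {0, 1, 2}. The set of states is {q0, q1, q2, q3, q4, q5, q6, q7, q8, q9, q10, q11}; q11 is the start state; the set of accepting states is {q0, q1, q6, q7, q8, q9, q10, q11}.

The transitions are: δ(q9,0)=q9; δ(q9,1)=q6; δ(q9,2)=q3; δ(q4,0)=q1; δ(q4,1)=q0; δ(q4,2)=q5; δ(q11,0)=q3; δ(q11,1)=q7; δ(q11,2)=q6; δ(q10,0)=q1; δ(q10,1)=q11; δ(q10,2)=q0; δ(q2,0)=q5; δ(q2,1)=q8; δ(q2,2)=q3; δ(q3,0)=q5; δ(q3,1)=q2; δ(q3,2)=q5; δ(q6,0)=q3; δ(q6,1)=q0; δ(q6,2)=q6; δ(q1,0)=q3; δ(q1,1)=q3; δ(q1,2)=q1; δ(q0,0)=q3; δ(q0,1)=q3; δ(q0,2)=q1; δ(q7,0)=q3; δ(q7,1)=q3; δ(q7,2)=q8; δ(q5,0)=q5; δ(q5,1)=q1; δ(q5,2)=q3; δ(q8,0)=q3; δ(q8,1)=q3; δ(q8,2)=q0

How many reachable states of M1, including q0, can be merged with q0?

States {q4,q9,q10} cannot be reached from the start state, so discard them.
Start with accepting vs non-accepting: {q0,q1,q6,q7,q8,q11} | {q2,q3,q5}.
Split {q0,q1,q6,q7,q8,q11} by δ(·,1) → {q0,q1,q7,q8} and {q6,q11}.
On input 1, block {q2,q3,q5} splits into {q2,q5} and {q3}.
No further refinement is possible. Final partition (4 blocks): {q0,q1,q7,q8} | {q2,q5} | {q6,q11} | {q3}.
The equivalence class containing q0 is {q0,q1,q7,q8}, of size 4.

4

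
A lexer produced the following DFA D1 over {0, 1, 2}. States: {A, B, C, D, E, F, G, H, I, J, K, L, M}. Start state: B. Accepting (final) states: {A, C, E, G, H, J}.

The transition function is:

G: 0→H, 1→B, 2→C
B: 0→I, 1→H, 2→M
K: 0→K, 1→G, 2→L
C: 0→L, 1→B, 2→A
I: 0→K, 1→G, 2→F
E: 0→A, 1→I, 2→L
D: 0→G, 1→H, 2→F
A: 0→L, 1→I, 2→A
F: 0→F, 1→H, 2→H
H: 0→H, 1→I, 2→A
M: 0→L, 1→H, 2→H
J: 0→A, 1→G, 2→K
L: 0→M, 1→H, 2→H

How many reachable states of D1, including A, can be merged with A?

States {D,E,J} cannot be reached from the start state, so discard them.
Initial partition by acceptance: {A,C,G,H} | {B,F,I,K,L,M}.
On input 0, block {A,C,G,H} splits into {A,C} and {G,H}.
Split {B,F,I,K,L,M} by δ(·,2) → {B,I,K} and {F,L,M}.
No further refinement is possible. Final partition (4 blocks): {A,C} | {B,I,K} | {G,H} | {F,L,M}.
State A belongs to the block {A,C}, which has 2 states.

2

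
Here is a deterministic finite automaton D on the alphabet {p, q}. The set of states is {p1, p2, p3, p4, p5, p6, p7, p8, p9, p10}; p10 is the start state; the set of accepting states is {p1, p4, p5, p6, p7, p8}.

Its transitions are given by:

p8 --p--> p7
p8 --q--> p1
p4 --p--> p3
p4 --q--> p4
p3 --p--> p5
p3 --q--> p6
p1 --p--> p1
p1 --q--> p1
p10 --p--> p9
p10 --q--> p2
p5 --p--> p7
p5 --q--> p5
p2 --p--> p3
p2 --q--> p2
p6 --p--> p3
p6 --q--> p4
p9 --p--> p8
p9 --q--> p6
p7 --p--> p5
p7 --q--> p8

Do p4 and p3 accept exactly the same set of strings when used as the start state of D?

Initial partition by acceptance: {p1,p4,p5,p6,p7,p8} | {p2,p3,p9,p10}.
On input p, block {p1,p4,p5,p6,p7,p8} splits into {p1,p5,p7,p8} and {p4,p6}.
On input p, block {p2,p3,p9,p10} splits into {p2,p10} and {p3,p9}.
The partition is now stable with 4 blocks: {p1,p5,p7,p8} | {p2,p10} | {p4,p6} | {p3,p9}.
p4 and p3 end up in different blocks, so they are distinguishable. For instance, the string 'ε' is accepted from only p4.

No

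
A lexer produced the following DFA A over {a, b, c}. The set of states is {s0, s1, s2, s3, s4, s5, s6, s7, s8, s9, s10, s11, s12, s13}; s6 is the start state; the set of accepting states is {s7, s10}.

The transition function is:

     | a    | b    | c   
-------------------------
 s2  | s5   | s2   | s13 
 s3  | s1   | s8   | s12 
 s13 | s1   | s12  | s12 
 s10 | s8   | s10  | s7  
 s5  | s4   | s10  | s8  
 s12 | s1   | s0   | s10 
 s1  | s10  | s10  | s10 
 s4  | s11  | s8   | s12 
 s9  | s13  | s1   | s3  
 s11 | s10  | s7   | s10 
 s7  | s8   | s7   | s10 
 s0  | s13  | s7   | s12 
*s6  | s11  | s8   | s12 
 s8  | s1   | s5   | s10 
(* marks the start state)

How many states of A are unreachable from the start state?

3

Starting at s6 and following transitions, the reachable set is {s0, s1, s4, s5, s6, s7, s8, s10, s11, s12, s13}. That leaves s2, s3, s9 unreachable — 3 in total.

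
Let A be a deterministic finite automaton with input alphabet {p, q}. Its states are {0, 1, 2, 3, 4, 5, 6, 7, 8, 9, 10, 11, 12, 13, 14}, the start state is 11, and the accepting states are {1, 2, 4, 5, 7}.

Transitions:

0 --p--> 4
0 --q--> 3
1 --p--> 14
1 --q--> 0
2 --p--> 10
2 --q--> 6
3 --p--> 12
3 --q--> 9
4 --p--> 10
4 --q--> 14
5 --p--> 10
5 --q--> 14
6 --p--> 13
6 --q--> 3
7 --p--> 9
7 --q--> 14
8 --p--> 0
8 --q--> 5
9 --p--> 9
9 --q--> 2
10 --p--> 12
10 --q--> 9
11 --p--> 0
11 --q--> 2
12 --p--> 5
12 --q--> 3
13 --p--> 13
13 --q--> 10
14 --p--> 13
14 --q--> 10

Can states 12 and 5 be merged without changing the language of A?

States {1,7,8} cannot be reached from the start state, so discard them.
Start with accepting vs non-accepting: {2,4,5} | {0,3,6,9,10,11,12,13,14}.
Split {0,3,6,9,10,11,12,13,14} by δ(·,p) → {3,6,9,10,11,13,14} and {0,12}.
Split {3,6,9,10,11,13,14} by δ(·,p) → {6,9,13,14} and {3,10,11}.
Refine {6,9,13,14} on symbol q: members go to different blocks, giving {6,13,14} and {9}.
On input q, block {3,10,11} splits into {3,10} and {11}.
No further refinement is possible. Final partition (6 blocks): {2,4,5} | {6,13,14} | {0,12} | {3,10} | {9} | {11}.
12 and 5 end up in different blocks, so they are distinguishable. For instance, the string 'ε' is accepted from only 5.

No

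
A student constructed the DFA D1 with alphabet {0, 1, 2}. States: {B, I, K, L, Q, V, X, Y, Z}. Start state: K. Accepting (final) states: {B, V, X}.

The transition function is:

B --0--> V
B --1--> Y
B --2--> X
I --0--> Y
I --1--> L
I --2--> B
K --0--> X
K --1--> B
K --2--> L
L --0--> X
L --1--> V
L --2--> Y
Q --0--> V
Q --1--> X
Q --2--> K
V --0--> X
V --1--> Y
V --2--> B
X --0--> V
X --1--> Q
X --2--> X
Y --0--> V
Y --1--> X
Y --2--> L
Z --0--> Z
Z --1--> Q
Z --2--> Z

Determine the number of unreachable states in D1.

BFS from K reaches {B, K, L, Q, V, X, Y}; the 2 state(s) I, Z are never visited.

2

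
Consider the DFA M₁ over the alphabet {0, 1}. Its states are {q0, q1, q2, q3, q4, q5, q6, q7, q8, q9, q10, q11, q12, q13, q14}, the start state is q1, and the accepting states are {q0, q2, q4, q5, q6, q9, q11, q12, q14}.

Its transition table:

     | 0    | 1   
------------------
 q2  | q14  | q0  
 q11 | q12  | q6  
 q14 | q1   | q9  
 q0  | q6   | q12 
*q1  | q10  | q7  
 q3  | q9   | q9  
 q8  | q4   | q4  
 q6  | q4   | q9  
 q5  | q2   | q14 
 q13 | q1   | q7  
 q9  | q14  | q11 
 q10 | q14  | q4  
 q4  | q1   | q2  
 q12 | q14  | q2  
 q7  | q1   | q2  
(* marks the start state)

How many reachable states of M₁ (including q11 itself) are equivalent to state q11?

Reachable states from the start: {q0,q1,q2,q4,q6,q7,q9,q10,q11,q12,q14}. Unreachable: {q3,q5,q8,q13} — drop them.
Start with accepting vs non-accepting: {q0,q2,q4,q6,q9,q11,q12,q14} | {q1,q7,q10}.
On input 0, block {q0,q2,q4,q6,q9,q11,q12,q14} splits into {q0,q2,q6,q9,q11,q12} and {q4,q14}.
On input 0, block {q0,q2,q6,q9,q11,q12} splits into {q2,q6,q9,q12} and {q0,q11}.
On input 1, block {q2,q6,q9,q12} splits into {q2,q9} and {q6,q12}.
Split {q1,q7,q10} by δ(·,0) → {q1,q7} and {q10}.
Split {q1,q7} by δ(·,0) → {q1} and {q7}.
No further refinement is possible. Final partition (7 blocks): {q2,q9} | {q1} | {q4,q14} | {q0,q11} | {q6,q12} | {q10} | {q7}.
State q11 belongs to the block {q0,q11}, which has 2 states.

2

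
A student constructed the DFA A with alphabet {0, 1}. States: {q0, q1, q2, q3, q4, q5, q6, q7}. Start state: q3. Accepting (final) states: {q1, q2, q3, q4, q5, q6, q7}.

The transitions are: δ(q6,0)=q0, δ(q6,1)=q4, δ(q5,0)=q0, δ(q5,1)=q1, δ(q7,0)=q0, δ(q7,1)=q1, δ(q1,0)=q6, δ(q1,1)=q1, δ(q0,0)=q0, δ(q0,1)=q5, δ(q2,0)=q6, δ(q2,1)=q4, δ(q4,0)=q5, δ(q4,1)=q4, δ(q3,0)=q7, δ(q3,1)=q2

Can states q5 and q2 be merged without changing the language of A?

All states are reachable from the start state.
Initial partition by acceptance: {q1,q2,q3,q4,q5,q6,q7} | {q0}.
On input 0, block {q1,q2,q3,q4,q5,q6,q7} splits into {q1,q2,q3,q4} and {q5,q6,q7}.
Stable partition: {q1,q2,q3,q4} | {q0} | {q5,q6,q7} — 3 equivalence classes.
q5 and q2 end up in different blocks, so they are distinguishable. For instance, the string '0' is accepted from only q2.

No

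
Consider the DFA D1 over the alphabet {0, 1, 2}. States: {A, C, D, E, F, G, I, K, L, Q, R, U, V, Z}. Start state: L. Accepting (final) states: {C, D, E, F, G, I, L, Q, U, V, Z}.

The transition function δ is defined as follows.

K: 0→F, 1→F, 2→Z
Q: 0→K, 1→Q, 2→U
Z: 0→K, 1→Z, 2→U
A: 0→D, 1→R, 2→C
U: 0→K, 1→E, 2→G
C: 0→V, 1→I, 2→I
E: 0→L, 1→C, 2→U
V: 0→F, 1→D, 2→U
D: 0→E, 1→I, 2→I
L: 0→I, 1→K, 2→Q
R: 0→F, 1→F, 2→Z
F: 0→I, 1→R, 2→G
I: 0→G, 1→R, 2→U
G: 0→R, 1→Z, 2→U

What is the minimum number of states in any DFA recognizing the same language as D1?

7

States {A} cannot be reached from the start state, so discard them.
Initial partition by acceptance: {C,D,E,F,G,I,L,Q,U,V,Z} | {K,R}.
Refine {C,D,E,F,G,I,L,Q,U,V,Z} on symbol 0: members go to different blocks, giving {C,D,E,F,I,L,V} and {G,Q,U,Z}.
On input 0, block {C,D,E,F,I,L,V} splits into {C,D,E,F,L,V} and {I}.
Split {C,D,E,F,L,V} by δ(·,0) → {C,D,E,V} and {F,L}.
Split {C,D,E,V} by δ(·,0) → {C,D} and {E,V}.
Split {G,Q,U,Z} by δ(·,1) → {G,Q,Z} and {U}.
The partition is now stable with 7 blocks: {C,D} | {K,R} | {G,Q,Z} | {I} | {F,L} | {E,V} | {U}.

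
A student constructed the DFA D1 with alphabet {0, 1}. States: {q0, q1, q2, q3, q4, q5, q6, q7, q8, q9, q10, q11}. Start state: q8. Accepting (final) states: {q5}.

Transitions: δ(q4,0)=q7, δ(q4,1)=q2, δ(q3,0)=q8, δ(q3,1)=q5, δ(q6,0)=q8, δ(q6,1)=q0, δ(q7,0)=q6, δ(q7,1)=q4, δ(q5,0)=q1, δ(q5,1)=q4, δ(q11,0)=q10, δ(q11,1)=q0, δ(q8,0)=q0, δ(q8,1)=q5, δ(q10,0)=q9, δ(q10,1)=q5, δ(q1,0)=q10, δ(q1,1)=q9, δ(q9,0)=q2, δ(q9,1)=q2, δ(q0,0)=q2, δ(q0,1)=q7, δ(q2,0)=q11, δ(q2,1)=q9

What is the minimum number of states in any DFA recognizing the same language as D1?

States {q3} cannot be reached from the start state, so discard them.
P0 = {q5} | {q0,q1,q2,q4,q6,q7,q8,q9,q10,q11}.
On input 1, block {q0,q1,q2,q4,q6,q7,q8,q9,q10,q11} splits into {q0,q1,q2,q4,q6,q7,q9,q11} and {q8,q10}.
Refine {q0,q1,q2,q4,q6,q7,q9,q11} on symbol 0: members go to different blocks, giving {q0,q2,q4,q7,q9} and {q1,q6,q11}.
On input 0, block {q0,q2,q4,q7,q9} splits into {q0,q4,q9} and {q2,q7}.
No further refinement is possible. Final partition (5 blocks): {q5} | {q0,q4,q9} | {q8,q10} | {q1,q6,q11} | {q2,q7}.

5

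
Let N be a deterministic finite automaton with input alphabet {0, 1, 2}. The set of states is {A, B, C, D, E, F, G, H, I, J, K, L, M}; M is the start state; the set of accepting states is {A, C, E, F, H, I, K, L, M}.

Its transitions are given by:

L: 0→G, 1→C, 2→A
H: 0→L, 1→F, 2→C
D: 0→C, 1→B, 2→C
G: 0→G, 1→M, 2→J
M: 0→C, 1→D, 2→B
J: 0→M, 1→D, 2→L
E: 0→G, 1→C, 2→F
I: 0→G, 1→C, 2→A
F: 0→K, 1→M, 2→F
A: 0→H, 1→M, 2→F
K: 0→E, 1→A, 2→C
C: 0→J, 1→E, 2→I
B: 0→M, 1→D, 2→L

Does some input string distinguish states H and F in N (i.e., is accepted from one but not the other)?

P0 = {A,C,E,F,H,I,K,L,M} | {B,D,G,J}.
Refine {A,C,E,F,H,I,K,L,M} on symbol 0: members go to different blocks, giving {A,F,H,K,M} and {C,E,I,L}.
Split {A,F,H,K,M} by δ(·,0) → {H,K,M} and {A,F}.
On input 1, block {H,K,M} splits into {H,K} and {M}.
Refine {B,D,G,J} on symbol 0: members go to different blocks, giving {B,J} and {D} and {G}.
Refine {C,E,I,L} on symbol 0: members go to different blocks, giving {E,I,L} and {C}.
The partition is now stable with 8 blocks: {H,K} | {B,J} | {E,I,L} | {A,F} | {M} | {D} | {G} | {C}.
H and F end up in different blocks, so they are distinguishable. For instance, the string '00' is accepted from only F.

Yes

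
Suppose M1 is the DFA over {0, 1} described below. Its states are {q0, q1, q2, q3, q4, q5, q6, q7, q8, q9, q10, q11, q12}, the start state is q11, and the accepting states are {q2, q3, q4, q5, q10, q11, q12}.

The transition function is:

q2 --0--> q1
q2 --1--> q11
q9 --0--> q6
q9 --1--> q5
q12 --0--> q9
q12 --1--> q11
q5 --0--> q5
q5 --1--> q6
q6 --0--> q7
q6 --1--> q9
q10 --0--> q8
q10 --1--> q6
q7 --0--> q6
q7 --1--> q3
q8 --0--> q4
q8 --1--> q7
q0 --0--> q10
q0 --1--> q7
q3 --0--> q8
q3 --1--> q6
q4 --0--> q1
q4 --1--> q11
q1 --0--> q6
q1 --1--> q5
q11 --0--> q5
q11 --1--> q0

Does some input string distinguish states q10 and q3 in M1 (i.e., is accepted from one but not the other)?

No

States {q2,q12} cannot be reached from the start state, so discard them.
Initial partition by acceptance: {q3,q4,q5,q10,q11} | {q0,q1,q6,q7,q8,q9}.
Refine {q3,q4,q5,q10,q11} on symbol 0: members go to different blocks, giving {q3,q4,q10} and {q5,q11}.
Refine {q3,q4,q10} on symbol 1: members go to different blocks, giving {q3,q10} and {q4}.
Split {q0,q1,q6,q7,q8,q9} by δ(·,0) → {q1,q6,q7,q9} and {q0} and {q8}.
On input 1, block {q1,q6,q7,q9} splits into {q1,q9} and {q6} and {q7}.
Split {q5,q11} by δ(·,1) → {q5} and {q11}.
The partition is now stable with 9 blocks: {q3,q10} | {q1,q9} | {q5} | {q4} | {q0} | {q8} | {q6} | {q7} | {q11}.
q10 and q3 lie in the same block of the stable partition, so they are equivalent — no string distinguishes them.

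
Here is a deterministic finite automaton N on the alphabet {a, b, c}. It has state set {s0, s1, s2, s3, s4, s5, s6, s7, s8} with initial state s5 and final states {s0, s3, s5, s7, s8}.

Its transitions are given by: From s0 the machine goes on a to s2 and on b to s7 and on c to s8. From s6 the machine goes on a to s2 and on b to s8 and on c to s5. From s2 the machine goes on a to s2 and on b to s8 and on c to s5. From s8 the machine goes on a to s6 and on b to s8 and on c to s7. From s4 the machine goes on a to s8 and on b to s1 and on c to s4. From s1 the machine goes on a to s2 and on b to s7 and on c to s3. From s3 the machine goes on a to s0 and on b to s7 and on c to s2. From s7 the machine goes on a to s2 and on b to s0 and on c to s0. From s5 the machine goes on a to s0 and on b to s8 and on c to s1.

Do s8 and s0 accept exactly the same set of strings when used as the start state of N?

First remove the unreachable states {s4}; 8 states remain.
P0 = {s0,s3,s5,s7,s8} | {s1,s2,s6}.
Refine {s0,s3,s5,s7,s8} on symbol a: members go to different blocks, giving {s0,s7,s8} and {s3,s5}.
No further refinement is possible. Final partition (3 blocks): {s0,s7,s8} | {s1,s2,s6} | {s3,s5}.
s8 and s0 lie in the same block of the stable partition, so they are equivalent — no string distinguishes them.

Yes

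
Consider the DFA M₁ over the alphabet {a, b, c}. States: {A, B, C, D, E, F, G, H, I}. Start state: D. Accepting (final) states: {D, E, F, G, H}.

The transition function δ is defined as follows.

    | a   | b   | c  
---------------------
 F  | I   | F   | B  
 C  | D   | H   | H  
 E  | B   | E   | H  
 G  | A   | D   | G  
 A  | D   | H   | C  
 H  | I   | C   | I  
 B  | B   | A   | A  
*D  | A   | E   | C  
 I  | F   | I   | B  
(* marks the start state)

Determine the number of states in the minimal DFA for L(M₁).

8

First remove the unreachable states {G}; 8 states remain.
Start with accepting vs non-accepting: {D,E,F,H} | {A,B,C,I}.
On input b, block {D,E,F,H} splits into {D,E,F} and {H}.
Split {D,E,F} by δ(·,c) → {D,F} and {E}.
Split {D,F} by δ(·,b) → {D} and {F}.
Refine {A,B,C,I} on symbol a: members go to different blocks, giving {A,C} and {B} and {I}.
Refine {A,C} on symbol c: members go to different blocks, giving {A} and {C}.
The partition is now stable with 8 blocks: {D} | {A} | {H} | {E} | {F} | {B} | {I} | {C}.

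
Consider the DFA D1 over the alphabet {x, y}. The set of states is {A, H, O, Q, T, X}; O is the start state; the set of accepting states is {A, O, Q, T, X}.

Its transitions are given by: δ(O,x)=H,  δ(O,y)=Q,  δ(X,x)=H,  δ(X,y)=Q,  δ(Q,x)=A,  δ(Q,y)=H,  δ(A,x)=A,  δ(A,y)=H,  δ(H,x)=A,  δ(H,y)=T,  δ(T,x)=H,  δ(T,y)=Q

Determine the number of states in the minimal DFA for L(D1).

3

First remove the unreachable states {X}; 5 states remain.
P0 = {A,O,Q,T} | {H}.
Refine {A,O,Q,T} on symbol x: members go to different blocks, giving {A,Q} and {O,T}.
The partition is now stable with 3 blocks: {A,Q} | {H} | {O,T}.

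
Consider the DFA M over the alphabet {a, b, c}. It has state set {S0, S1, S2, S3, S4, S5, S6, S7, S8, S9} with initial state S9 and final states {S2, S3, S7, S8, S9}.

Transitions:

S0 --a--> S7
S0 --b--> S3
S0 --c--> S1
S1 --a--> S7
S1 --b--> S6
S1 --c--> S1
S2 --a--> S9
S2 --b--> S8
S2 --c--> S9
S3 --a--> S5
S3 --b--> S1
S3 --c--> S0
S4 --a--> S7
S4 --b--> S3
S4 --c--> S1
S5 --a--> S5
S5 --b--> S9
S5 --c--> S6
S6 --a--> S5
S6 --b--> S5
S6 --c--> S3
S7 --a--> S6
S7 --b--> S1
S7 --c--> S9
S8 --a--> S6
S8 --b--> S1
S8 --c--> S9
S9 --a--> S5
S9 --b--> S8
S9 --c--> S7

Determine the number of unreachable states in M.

2

Starting at S9 and following transitions, the reachable set is {S0, S1, S3, S5, S6, S7, S8, S9}. That leaves S2, S4 unreachable — 2 in total.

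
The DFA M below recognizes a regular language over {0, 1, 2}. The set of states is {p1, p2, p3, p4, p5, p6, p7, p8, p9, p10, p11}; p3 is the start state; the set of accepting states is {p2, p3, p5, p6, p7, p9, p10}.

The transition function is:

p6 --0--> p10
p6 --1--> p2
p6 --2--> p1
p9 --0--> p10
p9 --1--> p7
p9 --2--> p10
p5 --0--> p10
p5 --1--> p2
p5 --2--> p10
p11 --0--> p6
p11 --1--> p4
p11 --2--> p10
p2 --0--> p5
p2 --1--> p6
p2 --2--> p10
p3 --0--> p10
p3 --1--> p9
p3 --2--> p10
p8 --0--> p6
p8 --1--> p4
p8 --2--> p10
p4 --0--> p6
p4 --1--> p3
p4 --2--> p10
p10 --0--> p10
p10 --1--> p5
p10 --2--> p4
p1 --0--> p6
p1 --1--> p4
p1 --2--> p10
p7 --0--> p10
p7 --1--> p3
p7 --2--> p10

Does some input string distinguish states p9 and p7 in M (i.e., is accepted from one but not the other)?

Reachable states from the start: {p1,p2,p3,p4,p5,p6,p7,p9,p10}. Unreachable: {p8,p11} — drop them.
P0 = {p2,p3,p5,p6,p7,p9,p10} | {p1,p4}.
Split {p2,p3,p5,p6,p7,p9,p10} by δ(·,2) → {p2,p3,p5,p7,p9} and {p6,p10}.
Split {p2,p3,p5,p7,p9} by δ(·,0) → {p3,p5,p7,p9} and {p2}.
Refine {p3,p5,p7,p9} on symbol 1: members go to different blocks, giving {p3,p7,p9} and {p5}.
Refine {p1,p4} on symbol 1: members go to different blocks, giving {p1} and {p4}.
Split {p6,p10} by δ(·,1) → {p6} and {p10}.
No further refinement is possible. Final partition (7 blocks): {p3,p7,p9} | {p1} | {p6} | {p2} | {p5} | {p4} | {p10}.
p9 and p7 lie in the same block of the stable partition, so they are equivalent — no string distinguishes them.

No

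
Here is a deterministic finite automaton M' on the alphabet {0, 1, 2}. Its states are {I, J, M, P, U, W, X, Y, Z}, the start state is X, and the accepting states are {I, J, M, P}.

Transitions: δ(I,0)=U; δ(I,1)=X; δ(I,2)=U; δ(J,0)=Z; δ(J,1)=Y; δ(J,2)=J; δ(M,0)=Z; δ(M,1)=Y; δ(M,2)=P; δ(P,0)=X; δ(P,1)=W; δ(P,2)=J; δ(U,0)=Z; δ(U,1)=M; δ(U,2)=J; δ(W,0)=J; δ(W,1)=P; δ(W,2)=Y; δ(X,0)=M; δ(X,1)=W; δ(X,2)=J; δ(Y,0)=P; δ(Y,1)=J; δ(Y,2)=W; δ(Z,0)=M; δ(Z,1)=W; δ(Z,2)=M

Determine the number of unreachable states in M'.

2

No path from X leads to I, U; the other 7 states are all reachable.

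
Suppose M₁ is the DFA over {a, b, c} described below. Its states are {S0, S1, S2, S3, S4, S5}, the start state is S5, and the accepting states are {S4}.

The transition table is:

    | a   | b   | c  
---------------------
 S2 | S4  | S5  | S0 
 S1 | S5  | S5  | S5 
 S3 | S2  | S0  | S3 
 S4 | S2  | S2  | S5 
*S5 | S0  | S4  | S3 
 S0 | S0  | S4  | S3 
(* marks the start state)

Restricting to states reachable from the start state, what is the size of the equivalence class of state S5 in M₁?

2

Reachable states from the start: {S0,S2,S3,S4,S5}. Unreachable: {S1} — drop them.
P0 = {S4} | {S0,S2,S3,S5}.
Refine {S0,S2,S3,S5} on symbol a: members go to different blocks, giving {S0,S3,S5} and {S2}.
On input a, block {S0,S3,S5} splits into {S0,S5} and {S3}.
Stable partition: {S4} | {S0,S5} | {S2} | {S3} — 4 equivalence classes.
State S5 belongs to the block {S0,S5}, which has 2 states.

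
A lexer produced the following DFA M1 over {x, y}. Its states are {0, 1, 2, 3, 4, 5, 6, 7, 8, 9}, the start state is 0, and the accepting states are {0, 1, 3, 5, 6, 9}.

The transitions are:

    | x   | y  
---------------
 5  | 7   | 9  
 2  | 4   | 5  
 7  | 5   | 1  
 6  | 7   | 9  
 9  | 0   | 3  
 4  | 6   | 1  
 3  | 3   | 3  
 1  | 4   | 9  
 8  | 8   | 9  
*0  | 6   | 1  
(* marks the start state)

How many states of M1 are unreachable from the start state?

No path from 0 leads to 2, 8; the other 8 states are all reachable.

2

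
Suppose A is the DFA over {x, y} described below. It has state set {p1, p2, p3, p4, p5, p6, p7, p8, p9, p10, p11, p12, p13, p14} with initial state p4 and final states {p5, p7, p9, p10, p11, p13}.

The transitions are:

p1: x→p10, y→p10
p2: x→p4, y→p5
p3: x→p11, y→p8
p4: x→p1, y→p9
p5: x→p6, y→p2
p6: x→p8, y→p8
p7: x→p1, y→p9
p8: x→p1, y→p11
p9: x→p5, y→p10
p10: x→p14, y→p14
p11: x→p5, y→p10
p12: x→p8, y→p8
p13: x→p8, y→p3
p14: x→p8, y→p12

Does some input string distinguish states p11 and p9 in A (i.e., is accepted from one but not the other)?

States {p3,p7,p13} cannot be reached from the start state, so discard them.
Initial partition by acceptance: {p5,p9,p10,p11} | {p1,p2,p4,p6,p8,p12,p14}.
Split {p5,p9,p10,p11} by δ(·,x) → {p5,p10} and {p9,p11}.
Refine {p1,p2,p4,p6,p8,p12,p14} on symbol x: members go to different blocks, giving {p2,p4,p6,p8,p12,p14} and {p1}.
Refine {p2,p4,p6,p8,p12,p14} on symbol x: members go to different blocks, giving {p2,p6,p12,p14} and {p4,p8}.
Split {p2,p6,p12,p14} by δ(·,y) → {p6,p12} and {p2} and {p14}.
Split {p5,p10} by δ(·,x) → {p5} and {p10}.
Stable partition: {p5} | {p6,p12} | {p9,p11} | {p1} | {p4,p8} | {p2} | {p14} | {p10} — 8 equivalence classes.
p11 and p9 lie in the same block of the stable partition, so they are equivalent — no string distinguishes them.

No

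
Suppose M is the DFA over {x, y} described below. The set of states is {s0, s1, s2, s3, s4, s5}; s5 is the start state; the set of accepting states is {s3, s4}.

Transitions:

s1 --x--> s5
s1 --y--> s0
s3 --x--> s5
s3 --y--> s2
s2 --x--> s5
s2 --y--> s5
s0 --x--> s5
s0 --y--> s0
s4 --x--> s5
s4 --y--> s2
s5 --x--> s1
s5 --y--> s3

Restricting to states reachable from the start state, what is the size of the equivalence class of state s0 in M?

First remove the unreachable states {s4}; 5 states remain.
P0 = {s3} | {s0,s1,s2,s5}.
On input y, block {s0,s1,s2,s5} splits into {s0,s1,s2} and {s5}.
Split {s0,s1,s2} by δ(·,y) → {s0,s1} and {s2}.
The partition is now stable with 4 blocks: {s3} | {s0,s1} | {s5} | {s2}.
State s0 belongs to the block {s0,s1}, which has 2 states.

2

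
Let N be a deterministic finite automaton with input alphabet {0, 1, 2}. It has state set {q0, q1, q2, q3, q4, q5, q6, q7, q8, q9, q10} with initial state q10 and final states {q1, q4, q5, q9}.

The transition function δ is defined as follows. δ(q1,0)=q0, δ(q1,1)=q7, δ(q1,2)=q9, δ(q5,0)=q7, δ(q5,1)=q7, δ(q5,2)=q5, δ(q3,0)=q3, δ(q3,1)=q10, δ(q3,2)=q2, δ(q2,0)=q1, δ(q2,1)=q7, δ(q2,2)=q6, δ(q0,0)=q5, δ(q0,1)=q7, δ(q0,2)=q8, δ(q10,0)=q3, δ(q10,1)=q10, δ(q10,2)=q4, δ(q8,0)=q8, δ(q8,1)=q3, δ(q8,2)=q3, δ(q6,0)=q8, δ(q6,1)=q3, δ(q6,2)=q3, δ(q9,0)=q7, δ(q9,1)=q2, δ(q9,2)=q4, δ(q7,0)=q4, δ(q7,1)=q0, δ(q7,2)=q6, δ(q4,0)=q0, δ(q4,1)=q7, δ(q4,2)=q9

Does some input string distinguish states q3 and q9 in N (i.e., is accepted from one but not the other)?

Yes

All states are reachable from the start state.
Start with accepting vs non-accepting: {q1,q4,q5,q9} | {q0,q2,q3,q6,q7,q8,q10}.
Split {q0,q2,q3,q6,q7,q8,q10} by δ(·,0) → {q3,q6,q8,q10} and {q0,q2,q7}.
On input 2, block {q3,q6,q8,q10} splits into {q6,q8} and {q3} and {q10}.
No further refinement is possible. Final partition (5 blocks): {q1,q4,q5,q9} | {q6,q8} | {q0,q2,q7} | {q3} | {q10}.
q3 and q9 end up in different blocks, so they are distinguishable. For instance, the string 'ε' is accepted from only q9.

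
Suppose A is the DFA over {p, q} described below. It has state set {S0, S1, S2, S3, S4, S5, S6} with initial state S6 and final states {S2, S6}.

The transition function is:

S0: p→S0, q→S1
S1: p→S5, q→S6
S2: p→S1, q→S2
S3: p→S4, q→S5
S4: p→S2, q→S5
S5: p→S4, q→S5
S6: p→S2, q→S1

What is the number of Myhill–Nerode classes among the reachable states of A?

5

First remove the unreachable states {S0,S3}; 5 states remain.
P0 = {S2,S6} | {S1,S4,S5}.
Refine {S2,S6} on symbol p: members go to different blocks, giving {S2} and {S6}.
Refine {S1,S4,S5} on symbol p: members go to different blocks, giving {S1,S5} and {S4}.
Split {S1,S5} by δ(·,p) → {S1} and {S5}.
The partition is now stable with 5 blocks: {S2} | {S1} | {S6} | {S4} | {S5}.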